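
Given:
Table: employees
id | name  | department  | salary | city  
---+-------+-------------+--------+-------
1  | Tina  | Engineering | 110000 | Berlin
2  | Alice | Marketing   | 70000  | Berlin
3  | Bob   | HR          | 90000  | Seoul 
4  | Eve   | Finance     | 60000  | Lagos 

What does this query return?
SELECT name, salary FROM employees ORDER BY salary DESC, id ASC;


Sorting by salary DESC, then id ASC for ties

4 rows:
Tina, 110000
Bob, 90000
Alice, 70000
Eve, 60000


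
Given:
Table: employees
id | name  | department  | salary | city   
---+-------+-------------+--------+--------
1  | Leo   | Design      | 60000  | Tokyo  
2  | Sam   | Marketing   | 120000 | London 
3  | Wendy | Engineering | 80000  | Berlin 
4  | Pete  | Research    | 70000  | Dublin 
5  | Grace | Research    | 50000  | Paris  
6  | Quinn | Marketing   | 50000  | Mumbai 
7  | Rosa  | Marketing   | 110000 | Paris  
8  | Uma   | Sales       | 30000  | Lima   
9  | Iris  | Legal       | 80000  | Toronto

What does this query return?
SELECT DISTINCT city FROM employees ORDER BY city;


All 'city' values (row order): Tokyo, London, Berlin, Dublin, Paris, Mumbai, Paris, Lima, Toronto
Removing duplicates leaves 8 unique value(s).

8 values:
Berlin
Dublin
Lima
London
Mumbai
Paris
Tokyo
Toronto


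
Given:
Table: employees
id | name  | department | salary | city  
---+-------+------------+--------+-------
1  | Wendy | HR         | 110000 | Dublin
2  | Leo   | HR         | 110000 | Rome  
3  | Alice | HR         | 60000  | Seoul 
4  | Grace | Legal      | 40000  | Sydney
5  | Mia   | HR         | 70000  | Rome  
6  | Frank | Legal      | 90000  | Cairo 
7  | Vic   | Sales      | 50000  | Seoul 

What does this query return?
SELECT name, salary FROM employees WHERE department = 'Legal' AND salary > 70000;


Filtering: department = 'Legal' AND salary > 70000
Matching: 1 rows

1 rows:
Frank, 90000


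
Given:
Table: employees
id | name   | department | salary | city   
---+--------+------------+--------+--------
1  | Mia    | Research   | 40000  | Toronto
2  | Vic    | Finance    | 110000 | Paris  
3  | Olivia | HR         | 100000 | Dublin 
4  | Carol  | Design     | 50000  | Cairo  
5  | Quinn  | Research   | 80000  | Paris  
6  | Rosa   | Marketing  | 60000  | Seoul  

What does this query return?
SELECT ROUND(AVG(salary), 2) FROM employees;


SUM(salary) = 440000
COUNT = 6
ROUND(AVG, 2) = ROUND(440000 / 6, 2) = 73333.33

73333.33


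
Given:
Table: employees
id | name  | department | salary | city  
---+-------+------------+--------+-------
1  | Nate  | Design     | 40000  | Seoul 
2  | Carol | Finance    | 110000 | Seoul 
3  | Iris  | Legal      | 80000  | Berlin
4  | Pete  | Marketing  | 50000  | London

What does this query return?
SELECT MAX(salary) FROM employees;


Salaries: 40000, 110000, 80000, 50000
MAX = 110000

110000


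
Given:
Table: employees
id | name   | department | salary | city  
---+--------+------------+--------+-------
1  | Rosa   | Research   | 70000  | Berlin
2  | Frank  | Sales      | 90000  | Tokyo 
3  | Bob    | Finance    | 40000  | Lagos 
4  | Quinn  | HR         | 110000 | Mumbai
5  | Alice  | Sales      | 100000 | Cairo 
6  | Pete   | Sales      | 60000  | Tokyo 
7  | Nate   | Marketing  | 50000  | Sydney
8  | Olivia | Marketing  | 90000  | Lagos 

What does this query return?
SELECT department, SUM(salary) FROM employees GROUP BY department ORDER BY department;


Summing salary within each department:
  Finance: 40000 = 40000
  HR: 110000 = 110000
  Marketing: 50000 + 90000 = 140000
  Research: 70000 = 70000
  Sales: 90000 + 100000 + 60000 = 250000


5 groups:
Finance, 40000
HR, 110000
Marketing, 140000
Research, 70000
Sales, 250000


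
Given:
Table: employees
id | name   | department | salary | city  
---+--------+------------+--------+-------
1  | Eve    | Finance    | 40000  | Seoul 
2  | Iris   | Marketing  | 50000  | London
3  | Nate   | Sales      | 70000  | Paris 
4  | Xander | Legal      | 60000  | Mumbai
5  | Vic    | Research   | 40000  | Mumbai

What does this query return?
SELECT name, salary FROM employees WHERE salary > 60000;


Filtering: salary > 60000
Matching: 1 rows

1 rows:
Nate, 70000


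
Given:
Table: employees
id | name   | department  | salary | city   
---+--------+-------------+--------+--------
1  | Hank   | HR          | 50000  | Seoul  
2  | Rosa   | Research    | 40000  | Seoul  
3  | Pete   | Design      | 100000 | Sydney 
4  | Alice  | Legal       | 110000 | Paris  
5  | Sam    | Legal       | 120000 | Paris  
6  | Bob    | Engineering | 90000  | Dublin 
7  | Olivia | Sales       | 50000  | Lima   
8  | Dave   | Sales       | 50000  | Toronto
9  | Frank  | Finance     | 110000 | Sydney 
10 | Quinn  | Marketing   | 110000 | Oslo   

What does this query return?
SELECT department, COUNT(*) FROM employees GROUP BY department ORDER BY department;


Assigning each row to its department group:
  Hank -> HR
  Rosa -> Research
  Pete -> Design
  Alice -> Legal
  Sam -> Legal
  Bob -> Engineering
  Olivia -> Sales
  Dave -> Sales
  Frank -> Finance
  Quinn -> Marketing


8 groups:
Design, 1
Engineering, 1
Finance, 1
HR, 1
Legal, 2
Marketing, 1
Research, 1
Sales, 2


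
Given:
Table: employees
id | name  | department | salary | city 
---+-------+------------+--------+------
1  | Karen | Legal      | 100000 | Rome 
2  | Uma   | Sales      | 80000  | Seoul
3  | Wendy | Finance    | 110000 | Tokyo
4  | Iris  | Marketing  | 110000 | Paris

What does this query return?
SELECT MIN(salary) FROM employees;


Salaries: 100000, 80000, 110000, 110000
MIN = 80000

80000


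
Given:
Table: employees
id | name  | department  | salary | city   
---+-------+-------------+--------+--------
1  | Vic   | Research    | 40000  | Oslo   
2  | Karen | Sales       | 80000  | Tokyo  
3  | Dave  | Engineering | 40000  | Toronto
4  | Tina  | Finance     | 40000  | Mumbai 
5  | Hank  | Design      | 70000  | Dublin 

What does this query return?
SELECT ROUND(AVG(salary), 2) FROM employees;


SUM(salary) = 270000
COUNT = 5
ROUND(AVG, 2) = ROUND(270000 / 5, 2) = 54000.0

54000.0


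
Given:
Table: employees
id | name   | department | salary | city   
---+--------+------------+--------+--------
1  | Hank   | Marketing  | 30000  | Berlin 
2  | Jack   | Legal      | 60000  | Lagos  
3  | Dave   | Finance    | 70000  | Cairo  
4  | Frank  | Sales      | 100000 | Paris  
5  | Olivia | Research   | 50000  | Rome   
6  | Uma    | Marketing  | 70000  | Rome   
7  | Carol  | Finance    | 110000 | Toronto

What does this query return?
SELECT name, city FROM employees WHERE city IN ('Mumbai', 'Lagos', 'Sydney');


Filtering: city IN ('Mumbai', 'Lagos', 'Sydney')
Matching: 1 rows

1 rows:
Jack, Lagos


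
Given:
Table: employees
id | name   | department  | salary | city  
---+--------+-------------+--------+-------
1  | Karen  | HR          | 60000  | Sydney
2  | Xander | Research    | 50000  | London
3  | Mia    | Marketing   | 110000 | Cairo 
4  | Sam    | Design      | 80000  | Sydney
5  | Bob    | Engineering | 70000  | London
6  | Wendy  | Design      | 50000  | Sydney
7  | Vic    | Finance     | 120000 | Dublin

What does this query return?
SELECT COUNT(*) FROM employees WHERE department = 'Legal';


Counting rows where department = 'Legal'


0


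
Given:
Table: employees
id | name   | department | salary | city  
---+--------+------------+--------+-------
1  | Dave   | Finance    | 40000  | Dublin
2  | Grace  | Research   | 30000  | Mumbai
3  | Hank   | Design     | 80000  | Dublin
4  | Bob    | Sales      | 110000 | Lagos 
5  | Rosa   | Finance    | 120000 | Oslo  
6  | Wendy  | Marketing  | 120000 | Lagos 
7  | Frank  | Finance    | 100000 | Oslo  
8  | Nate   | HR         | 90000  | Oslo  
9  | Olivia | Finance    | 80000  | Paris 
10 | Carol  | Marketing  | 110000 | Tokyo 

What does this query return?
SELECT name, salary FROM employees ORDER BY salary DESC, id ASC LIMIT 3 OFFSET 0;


Sort by salary DESC (id ASC tiebreak), then skip 0 and take 3
Rows 1 through 3

3 rows:
Rosa, 120000
Wendy, 120000
Bob, 110000


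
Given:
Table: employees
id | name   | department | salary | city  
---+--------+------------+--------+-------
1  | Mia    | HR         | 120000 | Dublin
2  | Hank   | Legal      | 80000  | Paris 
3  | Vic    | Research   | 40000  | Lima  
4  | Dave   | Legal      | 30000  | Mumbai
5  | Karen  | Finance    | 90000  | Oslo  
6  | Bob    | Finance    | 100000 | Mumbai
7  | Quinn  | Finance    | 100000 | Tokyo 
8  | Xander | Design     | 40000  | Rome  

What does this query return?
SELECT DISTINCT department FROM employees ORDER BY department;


All 'department' values (row order): HR, Legal, Research, Legal, Finance, Finance, Finance, Design
Removing duplicates leaves 5 unique value(s).

5 values:
Design
Finance
HR
Legal
Research


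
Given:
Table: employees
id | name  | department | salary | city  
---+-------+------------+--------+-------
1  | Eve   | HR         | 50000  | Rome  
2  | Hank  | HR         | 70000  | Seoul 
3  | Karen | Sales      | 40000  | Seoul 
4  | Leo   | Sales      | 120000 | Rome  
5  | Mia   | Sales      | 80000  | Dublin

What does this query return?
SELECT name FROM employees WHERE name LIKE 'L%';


LIKE 'L%' matches names starting with 'L'
Matching: 1

1 rows:
Leo


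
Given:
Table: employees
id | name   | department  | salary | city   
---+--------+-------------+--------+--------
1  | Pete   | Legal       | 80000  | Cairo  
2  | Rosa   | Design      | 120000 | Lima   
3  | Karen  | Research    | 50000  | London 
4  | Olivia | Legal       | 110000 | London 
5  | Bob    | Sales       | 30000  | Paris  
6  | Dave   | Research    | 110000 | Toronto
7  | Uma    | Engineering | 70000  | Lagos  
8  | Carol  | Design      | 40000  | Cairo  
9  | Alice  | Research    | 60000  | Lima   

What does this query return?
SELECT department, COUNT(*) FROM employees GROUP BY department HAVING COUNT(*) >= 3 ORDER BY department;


Groups with count >= 3:
  Research: 3 -> PASS
  Design: 2 -> filtered out
  Engineering: 1 -> filtered out
  Legal: 2 -> filtered out
  Sales: 1 -> filtered out


1 groups:
Research, 3


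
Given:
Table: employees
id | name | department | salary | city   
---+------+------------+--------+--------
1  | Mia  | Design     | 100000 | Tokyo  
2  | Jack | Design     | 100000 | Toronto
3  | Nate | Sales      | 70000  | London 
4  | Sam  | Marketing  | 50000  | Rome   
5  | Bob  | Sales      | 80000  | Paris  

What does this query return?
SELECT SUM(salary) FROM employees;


SUM(salary) = 100000 + 100000 + 70000 + 50000 + 80000 = 400000

400000


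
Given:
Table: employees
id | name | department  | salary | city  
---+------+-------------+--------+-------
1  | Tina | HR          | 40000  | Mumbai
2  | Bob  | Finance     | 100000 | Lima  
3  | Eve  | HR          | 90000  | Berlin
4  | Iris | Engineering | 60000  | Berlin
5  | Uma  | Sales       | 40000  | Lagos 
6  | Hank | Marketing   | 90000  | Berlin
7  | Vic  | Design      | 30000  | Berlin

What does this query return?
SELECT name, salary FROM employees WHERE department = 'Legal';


Filtering: department = 'Legal'
Matching rows: 0

Empty result set (0 rows)


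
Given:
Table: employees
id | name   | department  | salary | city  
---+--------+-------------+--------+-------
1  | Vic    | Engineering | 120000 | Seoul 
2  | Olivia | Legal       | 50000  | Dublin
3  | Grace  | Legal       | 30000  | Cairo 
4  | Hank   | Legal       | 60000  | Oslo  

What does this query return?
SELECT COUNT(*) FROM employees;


COUNT(*) counts all rows

4


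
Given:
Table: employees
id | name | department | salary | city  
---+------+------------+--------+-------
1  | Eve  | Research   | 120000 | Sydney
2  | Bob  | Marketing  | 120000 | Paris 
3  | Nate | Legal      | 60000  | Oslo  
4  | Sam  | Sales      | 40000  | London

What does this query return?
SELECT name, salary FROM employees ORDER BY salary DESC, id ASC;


Sorting by salary DESC, then id ASC for ties

4 rows:
Eve, 120000
Bob, 120000
Nate, 60000
Sam, 40000


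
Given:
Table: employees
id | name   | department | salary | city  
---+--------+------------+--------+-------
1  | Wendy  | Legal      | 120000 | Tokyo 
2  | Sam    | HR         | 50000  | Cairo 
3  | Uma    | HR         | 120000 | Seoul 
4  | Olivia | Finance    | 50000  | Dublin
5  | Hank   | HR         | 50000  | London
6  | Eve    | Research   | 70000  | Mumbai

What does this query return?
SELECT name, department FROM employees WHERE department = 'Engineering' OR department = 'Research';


Filtering: department = 'Engineering' OR 'Research'
Matching: 1 rows

1 rows:
Eve, Research


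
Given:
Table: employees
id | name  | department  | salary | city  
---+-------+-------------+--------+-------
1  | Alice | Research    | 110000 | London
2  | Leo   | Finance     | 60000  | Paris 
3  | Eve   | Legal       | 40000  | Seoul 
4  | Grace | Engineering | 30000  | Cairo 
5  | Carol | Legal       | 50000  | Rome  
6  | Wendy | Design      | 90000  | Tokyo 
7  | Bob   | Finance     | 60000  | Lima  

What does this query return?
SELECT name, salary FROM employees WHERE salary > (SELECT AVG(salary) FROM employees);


Subquery: AVG(salary) = 62857.14
Filtering: salary > 62857.14
  Alice (110000) -> MATCH
  Wendy (90000) -> MATCH


2 rows:
Alice, 110000
Wendy, 90000


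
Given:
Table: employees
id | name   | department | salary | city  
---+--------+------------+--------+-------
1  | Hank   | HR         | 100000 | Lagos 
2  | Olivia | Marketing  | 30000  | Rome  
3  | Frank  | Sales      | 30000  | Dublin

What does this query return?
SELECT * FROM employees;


SELECT * returns all 3 rows with all columns

3 rows:
1, Hank, HR, 100000, Lagos
2, Olivia, Marketing, 30000, Rome
3, Frank, Sales, 30000, Dublin


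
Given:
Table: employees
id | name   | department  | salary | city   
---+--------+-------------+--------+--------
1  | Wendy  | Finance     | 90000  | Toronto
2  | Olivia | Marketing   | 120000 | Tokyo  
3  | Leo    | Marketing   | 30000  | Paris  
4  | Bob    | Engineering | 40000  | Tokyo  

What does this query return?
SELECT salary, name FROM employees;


Projecting columns: salary, name

4 rows:
90000, Wendy
120000, Olivia
30000, Leo
40000, Bob


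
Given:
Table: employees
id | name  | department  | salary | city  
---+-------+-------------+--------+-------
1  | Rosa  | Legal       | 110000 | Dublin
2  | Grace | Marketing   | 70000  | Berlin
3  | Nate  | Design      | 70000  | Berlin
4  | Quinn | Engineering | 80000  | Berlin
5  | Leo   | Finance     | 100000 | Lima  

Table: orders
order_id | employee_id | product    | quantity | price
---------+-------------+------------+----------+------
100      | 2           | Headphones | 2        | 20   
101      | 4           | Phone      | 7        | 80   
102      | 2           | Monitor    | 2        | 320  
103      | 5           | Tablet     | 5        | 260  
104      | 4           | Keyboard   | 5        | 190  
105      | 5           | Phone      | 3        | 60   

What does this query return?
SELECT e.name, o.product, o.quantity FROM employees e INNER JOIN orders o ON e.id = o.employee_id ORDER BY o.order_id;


Joining employees.id = orders.employee_id:
  employee Grace (id=2) -> order Headphones
  employee Quinn (id=4) -> order Phone
  employee Grace (id=2) -> order Monitor
  employee Leo (id=5) -> order Tablet
  employee Quinn (id=4) -> order Keyboard
  employee Leo (id=5) -> order Phone


6 rows:
Grace, Headphones, 2
Quinn, Phone, 7
Grace, Monitor, 2
Leo, Tablet, 5
Quinn, Keyboard, 5
Leo, Phone, 3


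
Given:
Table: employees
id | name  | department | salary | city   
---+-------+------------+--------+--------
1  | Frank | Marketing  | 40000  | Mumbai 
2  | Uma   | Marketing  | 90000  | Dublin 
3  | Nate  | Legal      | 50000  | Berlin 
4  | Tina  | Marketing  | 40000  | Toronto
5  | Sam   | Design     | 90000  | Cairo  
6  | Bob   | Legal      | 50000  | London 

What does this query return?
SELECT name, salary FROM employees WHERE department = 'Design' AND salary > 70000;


Filtering: department = 'Design' AND salary > 70000
Matching: 1 rows

1 rows:
Sam, 90000


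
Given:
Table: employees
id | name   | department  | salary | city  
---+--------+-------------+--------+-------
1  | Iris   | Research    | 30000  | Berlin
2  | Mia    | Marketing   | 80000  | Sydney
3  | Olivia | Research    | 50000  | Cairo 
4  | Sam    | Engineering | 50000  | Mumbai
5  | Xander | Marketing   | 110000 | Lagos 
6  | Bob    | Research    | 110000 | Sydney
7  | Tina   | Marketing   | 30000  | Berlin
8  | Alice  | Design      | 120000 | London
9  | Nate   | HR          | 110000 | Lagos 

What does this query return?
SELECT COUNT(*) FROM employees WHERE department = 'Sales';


Counting rows where department = 'Sales'


0


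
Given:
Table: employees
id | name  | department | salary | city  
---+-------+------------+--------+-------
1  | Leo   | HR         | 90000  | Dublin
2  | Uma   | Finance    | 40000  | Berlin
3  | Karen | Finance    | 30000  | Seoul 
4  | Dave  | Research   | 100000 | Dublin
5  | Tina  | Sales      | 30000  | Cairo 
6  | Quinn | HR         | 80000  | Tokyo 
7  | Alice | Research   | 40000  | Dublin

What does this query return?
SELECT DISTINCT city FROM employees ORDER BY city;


All 'city' values (row order): Dublin, Berlin, Seoul, Dublin, Cairo, Tokyo, Dublin
Removing duplicates leaves 5 unique value(s).

5 values:
Berlin
Cairo
Dublin
Seoul
Tokyo


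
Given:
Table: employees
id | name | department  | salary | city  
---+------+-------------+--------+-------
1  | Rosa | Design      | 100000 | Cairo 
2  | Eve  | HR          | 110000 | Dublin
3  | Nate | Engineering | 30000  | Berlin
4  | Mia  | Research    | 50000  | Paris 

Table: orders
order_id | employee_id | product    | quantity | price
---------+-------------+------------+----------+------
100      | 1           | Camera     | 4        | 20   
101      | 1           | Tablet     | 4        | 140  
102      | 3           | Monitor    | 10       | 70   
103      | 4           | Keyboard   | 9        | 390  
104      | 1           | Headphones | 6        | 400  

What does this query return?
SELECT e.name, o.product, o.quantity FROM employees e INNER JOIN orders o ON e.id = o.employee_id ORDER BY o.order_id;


Joining employees.id = orders.employee_id:
  employee Rosa (id=1) -> order Camera
  employee Rosa (id=1) -> order Tablet
  employee Nate (id=3) -> order Monitor
  employee Mia (id=4) -> order Keyboard
  employee Rosa (id=1) -> order Headphones


5 rows:
Rosa, Camera, 4
Rosa, Tablet, 4
Nate, Monitor, 10
Mia, Keyboard, 9
Rosa, Headphones, 6


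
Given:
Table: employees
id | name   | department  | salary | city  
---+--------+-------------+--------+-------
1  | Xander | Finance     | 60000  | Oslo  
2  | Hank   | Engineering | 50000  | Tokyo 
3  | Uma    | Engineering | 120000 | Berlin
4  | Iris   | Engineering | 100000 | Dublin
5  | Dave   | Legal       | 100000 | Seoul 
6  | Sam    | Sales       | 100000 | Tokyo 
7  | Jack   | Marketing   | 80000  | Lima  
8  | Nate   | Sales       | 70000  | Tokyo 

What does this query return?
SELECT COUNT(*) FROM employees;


COUNT(*) counts all rows

8


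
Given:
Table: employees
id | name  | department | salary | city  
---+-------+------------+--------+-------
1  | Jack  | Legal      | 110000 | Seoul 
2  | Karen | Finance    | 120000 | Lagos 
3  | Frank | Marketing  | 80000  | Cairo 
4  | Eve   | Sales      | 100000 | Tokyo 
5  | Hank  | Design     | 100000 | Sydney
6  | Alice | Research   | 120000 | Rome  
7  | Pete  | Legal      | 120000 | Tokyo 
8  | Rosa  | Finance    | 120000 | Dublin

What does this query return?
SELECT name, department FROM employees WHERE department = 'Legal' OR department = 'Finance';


Filtering: department = 'Legal' OR 'Finance'
Matching: 4 rows

4 rows:
Jack, Legal
Karen, Finance
Pete, Legal
Rosa, Finance


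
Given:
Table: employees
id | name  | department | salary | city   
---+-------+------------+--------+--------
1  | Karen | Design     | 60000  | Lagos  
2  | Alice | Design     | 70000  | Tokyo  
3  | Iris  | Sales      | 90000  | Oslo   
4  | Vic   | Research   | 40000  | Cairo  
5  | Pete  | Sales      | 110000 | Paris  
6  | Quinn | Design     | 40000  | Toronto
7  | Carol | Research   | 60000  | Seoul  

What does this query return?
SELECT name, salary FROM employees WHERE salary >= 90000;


Filtering: salary >= 90000
Matching: 2 rows

2 rows:
Iris, 90000
Pete, 110000


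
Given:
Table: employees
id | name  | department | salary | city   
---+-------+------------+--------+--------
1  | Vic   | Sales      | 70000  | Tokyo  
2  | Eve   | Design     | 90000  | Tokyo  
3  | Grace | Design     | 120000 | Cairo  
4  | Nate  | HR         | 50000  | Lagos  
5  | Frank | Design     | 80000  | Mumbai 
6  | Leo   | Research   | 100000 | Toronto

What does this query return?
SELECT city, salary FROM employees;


Projecting columns: city, salary

6 rows:
Tokyo, 70000
Tokyo, 90000
Cairo, 120000
Lagos, 50000
Mumbai, 80000
Toronto, 100000


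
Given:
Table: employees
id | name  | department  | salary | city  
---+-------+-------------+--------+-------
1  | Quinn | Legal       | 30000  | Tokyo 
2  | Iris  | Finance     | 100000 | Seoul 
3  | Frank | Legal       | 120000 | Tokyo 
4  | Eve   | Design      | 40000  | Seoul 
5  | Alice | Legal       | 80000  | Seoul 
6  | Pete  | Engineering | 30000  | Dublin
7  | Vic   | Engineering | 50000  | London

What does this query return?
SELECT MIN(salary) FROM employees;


Salaries: 30000, 100000, 120000, 40000, 80000, 30000, 50000
MIN = 30000

30000


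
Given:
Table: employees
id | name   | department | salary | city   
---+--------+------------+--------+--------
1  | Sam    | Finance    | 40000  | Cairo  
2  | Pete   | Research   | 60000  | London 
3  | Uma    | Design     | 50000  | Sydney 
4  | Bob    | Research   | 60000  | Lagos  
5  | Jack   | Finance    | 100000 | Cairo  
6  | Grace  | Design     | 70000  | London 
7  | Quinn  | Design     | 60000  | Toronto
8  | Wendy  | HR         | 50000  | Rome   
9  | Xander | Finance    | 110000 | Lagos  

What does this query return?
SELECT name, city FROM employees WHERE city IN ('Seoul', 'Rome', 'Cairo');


Filtering: city IN ('Seoul', 'Rome', 'Cairo')
Matching: 3 rows

3 rows:
Sam, Cairo
Jack, Cairo
Wendy, Rome


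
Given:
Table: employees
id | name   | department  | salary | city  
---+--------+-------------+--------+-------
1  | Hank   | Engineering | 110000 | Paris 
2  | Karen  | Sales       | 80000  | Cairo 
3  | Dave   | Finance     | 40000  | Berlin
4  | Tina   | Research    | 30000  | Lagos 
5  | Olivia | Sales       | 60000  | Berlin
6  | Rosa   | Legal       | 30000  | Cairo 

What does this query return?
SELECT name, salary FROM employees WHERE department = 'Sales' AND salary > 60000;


Filtering: department = 'Sales' AND salary > 60000
Matching: 1 rows

1 rows:
Karen, 80000


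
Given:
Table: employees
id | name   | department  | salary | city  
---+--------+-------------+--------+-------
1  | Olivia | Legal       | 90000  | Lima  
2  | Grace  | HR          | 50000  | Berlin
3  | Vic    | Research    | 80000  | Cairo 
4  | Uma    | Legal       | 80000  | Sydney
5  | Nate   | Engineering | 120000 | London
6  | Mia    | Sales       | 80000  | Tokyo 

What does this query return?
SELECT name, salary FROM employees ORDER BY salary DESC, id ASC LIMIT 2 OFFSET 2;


Sort by salary DESC (id ASC tiebreak), then skip 2 and take 2
Rows 3 through 4

2 rows:
Vic, 80000
Uma, 80000


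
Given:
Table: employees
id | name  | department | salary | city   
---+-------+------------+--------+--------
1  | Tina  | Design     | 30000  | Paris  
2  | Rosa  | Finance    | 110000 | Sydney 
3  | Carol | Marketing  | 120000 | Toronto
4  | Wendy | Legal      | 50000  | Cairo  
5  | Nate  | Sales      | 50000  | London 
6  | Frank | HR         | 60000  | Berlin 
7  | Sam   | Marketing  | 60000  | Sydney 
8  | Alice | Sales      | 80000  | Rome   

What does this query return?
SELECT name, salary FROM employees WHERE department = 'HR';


Filtering: department = 'HR'
Matching rows: 1

1 rows:
Frank, 60000


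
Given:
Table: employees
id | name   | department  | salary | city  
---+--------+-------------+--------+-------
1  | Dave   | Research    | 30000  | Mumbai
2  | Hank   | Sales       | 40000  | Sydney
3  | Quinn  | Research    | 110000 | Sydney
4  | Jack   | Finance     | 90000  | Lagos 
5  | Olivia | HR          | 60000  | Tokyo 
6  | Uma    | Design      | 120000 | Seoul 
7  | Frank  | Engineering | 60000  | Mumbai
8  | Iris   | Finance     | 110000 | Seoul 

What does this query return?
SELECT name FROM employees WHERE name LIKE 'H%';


LIKE 'H%' matches names starting with 'H'
Matching: 1

1 rows:
Hank


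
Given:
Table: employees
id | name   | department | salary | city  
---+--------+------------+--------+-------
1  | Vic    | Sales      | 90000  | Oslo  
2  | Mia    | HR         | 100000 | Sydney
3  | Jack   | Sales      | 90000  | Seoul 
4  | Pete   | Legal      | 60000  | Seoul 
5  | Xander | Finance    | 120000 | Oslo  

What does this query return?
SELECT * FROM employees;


SELECT * returns all 5 rows with all columns

5 rows:
1, Vic, Sales, 90000, Oslo
2, Mia, HR, 100000, Sydney
3, Jack, Sales, 90000, Seoul
4, Pete, Legal, 60000, Seoul
5, Xander, Finance, 120000, Oslo


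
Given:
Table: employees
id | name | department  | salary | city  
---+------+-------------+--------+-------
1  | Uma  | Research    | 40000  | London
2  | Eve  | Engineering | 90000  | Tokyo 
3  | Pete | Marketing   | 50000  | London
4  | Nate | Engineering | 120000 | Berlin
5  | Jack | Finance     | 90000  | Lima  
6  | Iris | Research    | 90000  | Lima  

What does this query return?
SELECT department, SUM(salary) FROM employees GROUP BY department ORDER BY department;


Summing salary within each department:
  Engineering: 90000 + 120000 = 210000
  Finance: 90000 = 90000
  Marketing: 50000 = 50000
  Research: 40000 + 90000 = 130000


4 groups:
Engineering, 210000
Finance, 90000
Marketing, 50000
Research, 130000


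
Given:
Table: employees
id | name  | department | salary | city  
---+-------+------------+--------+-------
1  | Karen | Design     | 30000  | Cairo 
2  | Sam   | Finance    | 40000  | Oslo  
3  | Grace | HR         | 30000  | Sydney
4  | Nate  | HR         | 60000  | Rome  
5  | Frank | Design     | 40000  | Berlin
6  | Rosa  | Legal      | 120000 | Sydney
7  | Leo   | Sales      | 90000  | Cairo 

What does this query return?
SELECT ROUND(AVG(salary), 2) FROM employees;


SUM(salary) = 410000
COUNT = 7
ROUND(AVG, 2) = ROUND(410000 / 7, 2) = 58571.43

58571.43


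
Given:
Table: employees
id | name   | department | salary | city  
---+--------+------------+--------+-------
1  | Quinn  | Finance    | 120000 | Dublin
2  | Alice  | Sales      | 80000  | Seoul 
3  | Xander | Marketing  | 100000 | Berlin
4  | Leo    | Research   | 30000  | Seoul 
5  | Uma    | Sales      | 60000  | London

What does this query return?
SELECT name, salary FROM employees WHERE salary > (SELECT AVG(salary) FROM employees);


Subquery: AVG(salary) = 78000.0
Filtering: salary > 78000.0
  Quinn (120000) -> MATCH
  Alice (80000) -> MATCH
  Xander (100000) -> MATCH


3 rows:
Quinn, 120000
Alice, 80000
Xander, 100000


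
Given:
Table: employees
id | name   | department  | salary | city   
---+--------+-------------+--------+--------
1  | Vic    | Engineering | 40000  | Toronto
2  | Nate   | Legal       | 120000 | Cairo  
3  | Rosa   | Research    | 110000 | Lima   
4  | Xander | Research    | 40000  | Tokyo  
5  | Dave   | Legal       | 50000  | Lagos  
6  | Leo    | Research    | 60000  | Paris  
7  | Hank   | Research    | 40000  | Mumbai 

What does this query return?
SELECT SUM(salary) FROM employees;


SUM(salary) = 40000 + 120000 + 110000 + 40000 + 50000 + 60000 + 40000 = 460000

460000


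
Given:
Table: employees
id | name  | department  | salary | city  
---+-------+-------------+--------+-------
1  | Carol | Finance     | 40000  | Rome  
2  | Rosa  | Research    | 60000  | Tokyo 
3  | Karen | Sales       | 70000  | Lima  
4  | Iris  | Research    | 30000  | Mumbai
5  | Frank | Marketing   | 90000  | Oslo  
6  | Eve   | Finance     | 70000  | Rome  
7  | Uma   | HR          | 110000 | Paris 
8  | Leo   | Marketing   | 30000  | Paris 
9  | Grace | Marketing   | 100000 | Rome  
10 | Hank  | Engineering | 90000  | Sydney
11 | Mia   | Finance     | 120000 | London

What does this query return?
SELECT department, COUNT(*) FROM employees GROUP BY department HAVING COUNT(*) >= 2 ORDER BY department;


Groups with count >= 2:
  Finance: 3 -> PASS
  Marketing: 3 -> PASS
  Research: 2 -> PASS
  Engineering: 1 -> filtered out
  HR: 1 -> filtered out
  Sales: 1 -> filtered out


3 groups:
Finance, 3
Marketing, 3
Research, 2


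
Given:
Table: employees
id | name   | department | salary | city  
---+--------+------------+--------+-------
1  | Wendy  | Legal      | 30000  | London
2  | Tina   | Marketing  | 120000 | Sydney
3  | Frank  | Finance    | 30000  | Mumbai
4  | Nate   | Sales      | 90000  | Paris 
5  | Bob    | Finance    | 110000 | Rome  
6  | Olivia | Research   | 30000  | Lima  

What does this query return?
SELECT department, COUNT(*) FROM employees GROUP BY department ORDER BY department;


Assigning each row to its department group:
  Wendy -> Legal
  Tina -> Marketing
  Frank -> Finance
  Nate -> Sales
  Bob -> Finance
  Olivia -> Research


5 groups:
Finance, 2
Legal, 1
Marketing, 1
Research, 1
Sales, 1


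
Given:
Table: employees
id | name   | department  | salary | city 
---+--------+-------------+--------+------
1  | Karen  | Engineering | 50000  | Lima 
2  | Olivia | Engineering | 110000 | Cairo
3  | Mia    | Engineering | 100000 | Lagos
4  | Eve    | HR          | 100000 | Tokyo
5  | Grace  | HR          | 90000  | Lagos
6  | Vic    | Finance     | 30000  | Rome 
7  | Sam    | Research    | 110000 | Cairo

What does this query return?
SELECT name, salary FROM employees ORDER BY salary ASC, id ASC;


Sorting by salary ASC, then id ASC for ties

7 rows:
Vic, 30000
Karen, 50000
Grace, 90000
Mia, 100000
Eve, 100000
Olivia, 110000
Sam, 110000


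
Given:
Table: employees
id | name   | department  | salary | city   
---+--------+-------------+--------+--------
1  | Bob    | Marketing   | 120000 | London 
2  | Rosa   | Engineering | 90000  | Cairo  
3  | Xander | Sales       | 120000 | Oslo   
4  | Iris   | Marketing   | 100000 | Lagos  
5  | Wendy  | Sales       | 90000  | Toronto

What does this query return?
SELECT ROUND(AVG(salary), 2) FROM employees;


SUM(salary) = 520000
COUNT = 5
ROUND(AVG, 2) = ROUND(520000 / 5, 2) = 104000.0

104000.0


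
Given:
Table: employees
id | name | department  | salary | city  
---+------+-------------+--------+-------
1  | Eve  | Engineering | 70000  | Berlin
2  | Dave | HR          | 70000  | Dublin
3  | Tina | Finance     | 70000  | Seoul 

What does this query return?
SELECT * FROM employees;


SELECT * returns all 3 rows with all columns

3 rows:
1, Eve, Engineering, 70000, Berlin
2, Dave, HR, 70000, Dublin
3, Tina, Finance, 70000, Seoul


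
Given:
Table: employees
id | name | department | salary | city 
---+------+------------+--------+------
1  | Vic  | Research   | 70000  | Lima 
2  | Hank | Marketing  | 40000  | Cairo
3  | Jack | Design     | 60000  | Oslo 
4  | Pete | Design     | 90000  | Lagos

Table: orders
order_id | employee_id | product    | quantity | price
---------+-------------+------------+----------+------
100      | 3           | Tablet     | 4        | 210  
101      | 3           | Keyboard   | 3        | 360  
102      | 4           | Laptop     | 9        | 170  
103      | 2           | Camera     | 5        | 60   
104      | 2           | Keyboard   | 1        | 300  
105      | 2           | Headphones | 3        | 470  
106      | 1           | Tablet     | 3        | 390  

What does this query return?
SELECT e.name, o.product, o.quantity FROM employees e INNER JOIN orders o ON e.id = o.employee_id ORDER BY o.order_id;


Joining employees.id = orders.employee_id:
  employee Jack (id=3) -> order Tablet
  employee Jack (id=3) -> order Keyboard
  employee Pete (id=4) -> order Laptop
  employee Hank (id=2) -> order Camera
  employee Hank (id=2) -> order Keyboard
  employee Hank (id=2) -> order Headphones
  employee Vic (id=1) -> order Tablet


7 rows:
Jack, Tablet, 4
Jack, Keyboard, 3
Pete, Laptop, 9
Hank, Camera, 5
Hank, Keyboard, 1
Hank, Headphones, 3
Vic, Tablet, 3


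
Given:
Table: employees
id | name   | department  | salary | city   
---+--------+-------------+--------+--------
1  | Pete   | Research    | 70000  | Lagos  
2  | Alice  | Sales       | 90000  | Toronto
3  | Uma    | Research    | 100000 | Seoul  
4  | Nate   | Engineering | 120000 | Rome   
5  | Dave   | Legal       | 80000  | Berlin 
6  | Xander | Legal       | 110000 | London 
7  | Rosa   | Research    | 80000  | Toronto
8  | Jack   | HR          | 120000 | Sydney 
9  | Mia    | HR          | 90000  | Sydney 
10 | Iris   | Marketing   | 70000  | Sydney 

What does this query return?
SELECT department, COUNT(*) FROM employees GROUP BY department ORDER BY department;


Assigning each row to its department group:
  Pete -> Research
  Alice -> Sales
  Uma -> Research
  Nate -> Engineering
  Dave -> Legal
  Xander -> Legal
  Rosa -> Research
  Jack -> HR
  Mia -> HR
  Iris -> Marketing


6 groups:
Engineering, 1
HR, 2
Legal, 2
Marketing, 1
Research, 3
Sales, 1


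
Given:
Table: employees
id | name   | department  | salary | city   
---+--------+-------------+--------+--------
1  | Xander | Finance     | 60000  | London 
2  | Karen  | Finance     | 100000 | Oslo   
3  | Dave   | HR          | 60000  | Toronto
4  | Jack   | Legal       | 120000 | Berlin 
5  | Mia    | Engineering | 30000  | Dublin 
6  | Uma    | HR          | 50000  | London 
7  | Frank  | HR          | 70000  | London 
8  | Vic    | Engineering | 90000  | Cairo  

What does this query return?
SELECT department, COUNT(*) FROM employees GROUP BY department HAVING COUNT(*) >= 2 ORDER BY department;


Groups with count >= 2:
  Engineering: 2 -> PASS
  Finance: 2 -> PASS
  HR: 3 -> PASS
  Legal: 1 -> filtered out


3 groups:
Engineering, 2
Finance, 2
HR, 3


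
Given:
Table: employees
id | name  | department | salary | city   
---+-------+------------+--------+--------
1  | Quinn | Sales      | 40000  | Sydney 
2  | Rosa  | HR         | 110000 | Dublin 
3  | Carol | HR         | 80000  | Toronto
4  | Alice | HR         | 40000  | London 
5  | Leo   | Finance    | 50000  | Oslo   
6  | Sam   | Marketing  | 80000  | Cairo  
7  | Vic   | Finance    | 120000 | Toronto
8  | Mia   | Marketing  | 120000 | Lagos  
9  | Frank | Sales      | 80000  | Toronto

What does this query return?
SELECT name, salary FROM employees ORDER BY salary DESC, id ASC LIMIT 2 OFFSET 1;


Sort by salary DESC (id ASC tiebreak), then skip 1 and take 2
Rows 2 through 3

2 rows:
Mia, 120000
Rosa, 110000


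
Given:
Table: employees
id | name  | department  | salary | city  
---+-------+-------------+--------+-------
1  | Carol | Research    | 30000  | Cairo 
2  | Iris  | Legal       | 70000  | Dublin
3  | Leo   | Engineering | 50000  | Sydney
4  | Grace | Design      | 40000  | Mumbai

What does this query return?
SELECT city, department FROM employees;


Projecting columns: city, department

4 rows:
Cairo, Research
Dublin, Legal
Sydney, Engineering
Mumbai, Design


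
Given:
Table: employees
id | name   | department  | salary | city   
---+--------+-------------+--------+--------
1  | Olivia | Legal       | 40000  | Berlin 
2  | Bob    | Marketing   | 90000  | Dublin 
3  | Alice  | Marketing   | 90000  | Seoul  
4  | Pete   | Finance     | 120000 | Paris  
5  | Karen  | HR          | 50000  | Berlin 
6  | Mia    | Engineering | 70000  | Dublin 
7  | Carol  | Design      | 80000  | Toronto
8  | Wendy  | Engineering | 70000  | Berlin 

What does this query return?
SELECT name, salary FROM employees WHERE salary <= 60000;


Filtering: salary <= 60000
Matching: 2 rows

2 rows:
Olivia, 40000
Karen, 50000


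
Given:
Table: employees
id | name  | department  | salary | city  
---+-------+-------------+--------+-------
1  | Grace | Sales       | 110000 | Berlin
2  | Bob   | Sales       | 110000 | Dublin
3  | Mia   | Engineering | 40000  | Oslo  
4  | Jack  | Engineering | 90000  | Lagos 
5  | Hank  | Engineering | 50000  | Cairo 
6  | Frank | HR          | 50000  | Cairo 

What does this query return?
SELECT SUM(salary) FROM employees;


SUM(salary) = 110000 + 110000 + 40000 + 90000 + 50000 + 50000 = 450000

450000


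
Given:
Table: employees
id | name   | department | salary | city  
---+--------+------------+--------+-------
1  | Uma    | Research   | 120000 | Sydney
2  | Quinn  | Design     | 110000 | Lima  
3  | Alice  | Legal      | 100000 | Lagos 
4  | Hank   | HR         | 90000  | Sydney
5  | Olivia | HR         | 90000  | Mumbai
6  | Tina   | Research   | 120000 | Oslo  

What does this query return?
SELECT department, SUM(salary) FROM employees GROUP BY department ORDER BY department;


Summing salary within each department:
  Design: 110000 = 110000
  HR: 90000 + 90000 = 180000
  Legal: 100000 = 100000
  Research: 120000 + 120000 = 240000


4 groups:
Design, 110000
HR, 180000
Legal, 100000
Research, 240000


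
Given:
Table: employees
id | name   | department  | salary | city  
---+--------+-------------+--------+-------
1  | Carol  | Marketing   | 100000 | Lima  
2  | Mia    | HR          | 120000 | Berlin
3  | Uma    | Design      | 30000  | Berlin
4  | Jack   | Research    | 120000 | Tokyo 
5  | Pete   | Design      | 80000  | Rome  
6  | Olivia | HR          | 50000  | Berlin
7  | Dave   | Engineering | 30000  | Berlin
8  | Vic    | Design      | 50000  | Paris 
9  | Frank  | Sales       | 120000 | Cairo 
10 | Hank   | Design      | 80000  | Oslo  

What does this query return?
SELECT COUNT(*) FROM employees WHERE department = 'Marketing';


Counting rows where department = 'Marketing'
  Carol -> MATCH


1


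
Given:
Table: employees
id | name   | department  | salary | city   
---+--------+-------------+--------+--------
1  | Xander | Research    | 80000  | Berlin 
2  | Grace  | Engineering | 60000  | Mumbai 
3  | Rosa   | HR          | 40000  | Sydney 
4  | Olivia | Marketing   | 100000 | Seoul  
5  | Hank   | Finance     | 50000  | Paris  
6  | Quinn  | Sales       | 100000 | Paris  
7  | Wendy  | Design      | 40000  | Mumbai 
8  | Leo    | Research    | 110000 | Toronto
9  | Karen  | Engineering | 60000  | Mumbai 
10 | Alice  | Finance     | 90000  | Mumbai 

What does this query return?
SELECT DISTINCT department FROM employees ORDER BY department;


All 'department' values (row order): Research, Engineering, HR, Marketing, Finance, Sales, Design, Research, Engineering, Finance
Removing duplicates leaves 7 unique value(s).

7 values:
Design
Engineering
Finance
HR
Marketing
Research
Sales


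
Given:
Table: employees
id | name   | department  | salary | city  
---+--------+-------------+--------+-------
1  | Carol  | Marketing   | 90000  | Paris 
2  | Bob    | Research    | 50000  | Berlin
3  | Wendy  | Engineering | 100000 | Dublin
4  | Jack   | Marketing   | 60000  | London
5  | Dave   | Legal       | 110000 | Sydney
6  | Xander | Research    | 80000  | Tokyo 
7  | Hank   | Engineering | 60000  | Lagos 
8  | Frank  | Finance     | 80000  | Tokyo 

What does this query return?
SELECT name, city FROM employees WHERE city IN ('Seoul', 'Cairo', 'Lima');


Filtering: city IN ('Seoul', 'Cairo', 'Lima')
Matching: 0 rows

Empty result set (0 rows)


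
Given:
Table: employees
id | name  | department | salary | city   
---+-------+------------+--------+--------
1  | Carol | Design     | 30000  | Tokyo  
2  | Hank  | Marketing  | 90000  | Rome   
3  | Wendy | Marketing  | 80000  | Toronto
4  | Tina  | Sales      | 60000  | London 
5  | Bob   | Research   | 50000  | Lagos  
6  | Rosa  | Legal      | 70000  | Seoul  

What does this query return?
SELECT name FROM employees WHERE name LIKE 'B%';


LIKE 'B%' matches names starting with 'B'
Matching: 1

1 rows:
Bob


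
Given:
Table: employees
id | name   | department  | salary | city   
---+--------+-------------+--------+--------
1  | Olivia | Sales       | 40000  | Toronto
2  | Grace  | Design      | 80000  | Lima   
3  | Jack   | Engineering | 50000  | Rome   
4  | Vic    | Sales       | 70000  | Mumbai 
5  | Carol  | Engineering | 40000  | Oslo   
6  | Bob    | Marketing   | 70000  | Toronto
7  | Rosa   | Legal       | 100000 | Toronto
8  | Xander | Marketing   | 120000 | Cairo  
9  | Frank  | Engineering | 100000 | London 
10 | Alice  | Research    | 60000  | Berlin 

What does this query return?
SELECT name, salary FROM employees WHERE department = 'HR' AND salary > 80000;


Filtering: department = 'HR' AND salary > 80000
Matching: 0 rows

Empty result set (0 rows)
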